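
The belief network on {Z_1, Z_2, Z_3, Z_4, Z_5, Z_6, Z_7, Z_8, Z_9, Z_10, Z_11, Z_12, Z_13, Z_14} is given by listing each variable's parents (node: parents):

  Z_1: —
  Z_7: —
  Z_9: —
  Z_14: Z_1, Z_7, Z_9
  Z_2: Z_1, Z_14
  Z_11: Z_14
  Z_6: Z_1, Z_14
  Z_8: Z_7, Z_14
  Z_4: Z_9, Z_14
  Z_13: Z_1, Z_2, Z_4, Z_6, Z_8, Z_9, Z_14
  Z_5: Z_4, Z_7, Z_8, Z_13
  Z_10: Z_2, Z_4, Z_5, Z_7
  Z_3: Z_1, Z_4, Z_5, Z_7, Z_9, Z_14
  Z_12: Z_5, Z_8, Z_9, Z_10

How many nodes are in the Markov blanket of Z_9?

Z_9's parents: none.
Children of Z_9: Z_3, Z_4, Z_12, Z_13, Z_14.
For each child, the remaining parents (spouses of Z_9):
  Z_14: Z_1, Z_7
  Z_4: Z_14
  Z_13: Z_1, Z_2, Z_4, Z_6, Z_8, Z_14
  Z_3: Z_1, Z_4, Z_5, Z_7, Z_14
  Z_12: Z_5, Z_8, Z_10
MB(Z_9) = {Z_1, Z_2, Z_3, Z_4, Z_5, Z_6, Z_7, Z_8, Z_10, Z_12, Z_13, Z_14}, which has 12 nodes.

12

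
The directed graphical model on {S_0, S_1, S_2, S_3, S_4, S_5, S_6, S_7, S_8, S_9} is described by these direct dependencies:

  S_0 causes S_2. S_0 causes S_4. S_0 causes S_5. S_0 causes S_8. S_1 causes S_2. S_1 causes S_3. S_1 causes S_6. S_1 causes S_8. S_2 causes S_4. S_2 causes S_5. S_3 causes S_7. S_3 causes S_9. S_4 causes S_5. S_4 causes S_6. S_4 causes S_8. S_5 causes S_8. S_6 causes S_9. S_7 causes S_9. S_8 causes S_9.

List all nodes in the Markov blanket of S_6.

Parents of S_6: S_1, S_4.
S_6's children: S_9.
Co-parents of S_6 (other parents of its children):
  S_9's other parents are S_3, S_7, S_8.
Taking the union gives {S_1, S_3, S_4, S_7, S_8, S_9}.

{S_1, S_3, S_4, S_7, S_8, S_9}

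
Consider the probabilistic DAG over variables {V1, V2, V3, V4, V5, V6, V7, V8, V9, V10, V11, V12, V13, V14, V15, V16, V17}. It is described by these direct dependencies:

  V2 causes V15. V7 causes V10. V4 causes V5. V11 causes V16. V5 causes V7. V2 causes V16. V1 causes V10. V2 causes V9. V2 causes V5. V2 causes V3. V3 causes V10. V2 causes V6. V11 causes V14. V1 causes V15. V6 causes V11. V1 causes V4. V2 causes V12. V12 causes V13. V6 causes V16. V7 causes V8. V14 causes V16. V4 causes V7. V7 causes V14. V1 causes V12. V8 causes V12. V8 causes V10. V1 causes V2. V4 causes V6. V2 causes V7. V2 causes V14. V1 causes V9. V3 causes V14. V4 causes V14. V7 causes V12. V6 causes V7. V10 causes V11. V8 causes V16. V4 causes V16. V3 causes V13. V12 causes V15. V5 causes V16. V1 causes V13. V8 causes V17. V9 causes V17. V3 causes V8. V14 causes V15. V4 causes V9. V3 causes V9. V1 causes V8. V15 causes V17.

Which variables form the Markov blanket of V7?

By definition, MB(V7) is built from V7's parents, V7's children, and the co-parents of V7.
Children of V7: V8, V10, V12, V14.
V7 has parents V2, V4, V5, V6.
For each child, the remaining parents (spouses of V7):
  V8: V1, V3
  V10: V1, V3, V8
  V12: V1, V2, V8
  V14: V2, V3, V4, V11
Taking the union gives {V1, V2, V3, V4, V5, V6, V8, V10, V11, V12, V14}.

{V1, V2, V3, V4, V5, V6, V8, V10, V11, V12, V14}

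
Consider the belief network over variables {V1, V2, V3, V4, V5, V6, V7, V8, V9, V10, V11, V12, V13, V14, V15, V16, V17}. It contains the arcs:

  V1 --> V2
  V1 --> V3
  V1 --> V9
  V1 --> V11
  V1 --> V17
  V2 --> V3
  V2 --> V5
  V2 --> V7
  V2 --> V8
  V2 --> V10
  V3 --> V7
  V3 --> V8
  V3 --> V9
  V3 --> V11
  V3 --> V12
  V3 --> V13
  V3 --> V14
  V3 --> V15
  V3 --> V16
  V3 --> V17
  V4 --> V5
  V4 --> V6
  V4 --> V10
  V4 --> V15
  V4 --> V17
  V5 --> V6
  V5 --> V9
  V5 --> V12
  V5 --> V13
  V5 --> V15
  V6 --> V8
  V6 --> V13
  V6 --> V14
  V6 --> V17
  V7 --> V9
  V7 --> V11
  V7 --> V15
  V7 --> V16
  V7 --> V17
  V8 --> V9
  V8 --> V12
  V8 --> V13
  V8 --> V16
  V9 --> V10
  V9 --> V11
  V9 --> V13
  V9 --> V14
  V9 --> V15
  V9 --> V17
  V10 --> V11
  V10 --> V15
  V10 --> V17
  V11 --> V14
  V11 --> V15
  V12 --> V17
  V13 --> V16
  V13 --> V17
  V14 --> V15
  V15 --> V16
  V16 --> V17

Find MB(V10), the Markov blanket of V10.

{V1, V2, V3, V4, V5, V6, V7, V9, V11, V12, V13, V14, V15, V16, V17}

Recall MB(v) = parents ∪ children ∪ spouses, where spouses are the other parents of v's children.
V10's children: V11, V15, V17.
Pa(V10) = {V2, V4, V9}.
Co-parents of V10 (other parents of its children):
  parents(V11) \ {V10} = {V1, V3, V7, V9}.
  V15 also has parents V3, V4, V5, V7, V9, V11, V14.
  V17's other parents are V1, V3, V4, V6, V7, V9, V12, V13, V16.
MB(V10) = {V1, V2, V3, V4, V5, V6, V7, V9, V11, V12, V13, V14, V15, V16, V17}.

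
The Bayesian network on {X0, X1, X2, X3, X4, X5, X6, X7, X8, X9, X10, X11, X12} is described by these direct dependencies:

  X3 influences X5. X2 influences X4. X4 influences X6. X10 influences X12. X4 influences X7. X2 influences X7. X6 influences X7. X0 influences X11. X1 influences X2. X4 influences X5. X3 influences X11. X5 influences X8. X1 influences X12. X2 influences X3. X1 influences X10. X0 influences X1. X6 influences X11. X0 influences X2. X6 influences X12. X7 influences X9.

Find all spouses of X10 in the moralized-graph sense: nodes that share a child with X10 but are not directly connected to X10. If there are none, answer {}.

Children of X10: X12.
  X12's other parents are X1, X6.
Excluding nodes already adjacent to X10 (X1, X12), the co-parent-only contribution is {X6}.

{X6}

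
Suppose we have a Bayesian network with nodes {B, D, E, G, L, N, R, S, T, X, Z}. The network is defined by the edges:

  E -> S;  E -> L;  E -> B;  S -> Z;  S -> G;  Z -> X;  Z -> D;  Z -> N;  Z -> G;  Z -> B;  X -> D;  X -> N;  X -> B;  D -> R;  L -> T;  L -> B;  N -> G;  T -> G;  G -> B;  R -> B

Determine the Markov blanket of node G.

{B, E, L, N, R, S, T, X, Z}

Parents of G: N, S, T, Z.
Ch(G) = {B}.
Other parents of G's children:
  B's other parents are E, L, R, X, Z.
Union: {N, S, T, Z} ∪ {B} ∪ {E, L, R, X, Z} = {B, E, L, N, R, S, T, X, Z}.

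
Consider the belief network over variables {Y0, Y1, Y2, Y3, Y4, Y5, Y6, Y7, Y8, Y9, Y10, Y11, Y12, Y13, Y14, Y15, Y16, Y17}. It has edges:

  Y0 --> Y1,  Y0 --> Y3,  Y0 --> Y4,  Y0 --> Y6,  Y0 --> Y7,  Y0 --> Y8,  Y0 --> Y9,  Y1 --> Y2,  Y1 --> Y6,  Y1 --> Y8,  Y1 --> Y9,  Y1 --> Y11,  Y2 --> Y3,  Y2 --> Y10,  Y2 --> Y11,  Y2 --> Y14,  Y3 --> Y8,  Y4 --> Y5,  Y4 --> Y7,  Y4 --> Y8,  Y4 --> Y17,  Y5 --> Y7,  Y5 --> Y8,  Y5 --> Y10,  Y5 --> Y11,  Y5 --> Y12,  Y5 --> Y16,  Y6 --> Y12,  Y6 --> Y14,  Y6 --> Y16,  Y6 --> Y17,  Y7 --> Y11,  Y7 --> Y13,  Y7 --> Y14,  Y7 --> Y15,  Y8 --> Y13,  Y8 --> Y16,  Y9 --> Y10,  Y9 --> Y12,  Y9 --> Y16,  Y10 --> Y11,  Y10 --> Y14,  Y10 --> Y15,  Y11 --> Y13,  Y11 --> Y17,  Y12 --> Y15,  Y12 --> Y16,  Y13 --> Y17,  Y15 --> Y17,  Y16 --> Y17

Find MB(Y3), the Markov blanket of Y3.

{Y0, Y1, Y2, Y4, Y5, Y8}

By definition, MB(Y3) is built from Y3's parents, Y3's children, and the co-parents of Y3.
Y3's parents: Y0, Y2.
Ch(Y3) = {Y8}.
Co-parents of Y3 (other parents of its children):
  parents(Y8) \ {Y3} = {Y0, Y1, Y4, Y5}.
So the Markov blanket of Y3 is {Y0, Y1, Y2, Y4, Y5, Y8}.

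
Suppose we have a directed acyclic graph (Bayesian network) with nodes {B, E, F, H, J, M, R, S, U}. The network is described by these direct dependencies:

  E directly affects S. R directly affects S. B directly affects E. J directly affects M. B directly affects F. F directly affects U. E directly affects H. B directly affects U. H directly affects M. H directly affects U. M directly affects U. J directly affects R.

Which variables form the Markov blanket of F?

{B, H, M, U}

Recall MB(v) = parents ∪ children ∪ spouses, where spouses are the other parents of v's children.
Pa(F) = {B}.
F has child U.
Other parents of F's children:
  U: B, H, M
So the Markov blanket of F is {B, H, M, U}.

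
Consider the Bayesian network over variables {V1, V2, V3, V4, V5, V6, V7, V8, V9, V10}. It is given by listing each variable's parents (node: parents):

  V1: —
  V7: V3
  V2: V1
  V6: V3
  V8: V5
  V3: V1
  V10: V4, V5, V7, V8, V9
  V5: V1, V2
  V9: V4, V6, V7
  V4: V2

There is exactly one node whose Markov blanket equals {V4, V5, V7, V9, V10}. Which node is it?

V8

The target node must have every member of {V4, V5, V7, V9, V10} as a parent, child, or co-parent, and no others.
Parents of V8: V5; children: V10; co-parents: V4, V5, V7, V9.
These exactly cover the given set, so the node is V8.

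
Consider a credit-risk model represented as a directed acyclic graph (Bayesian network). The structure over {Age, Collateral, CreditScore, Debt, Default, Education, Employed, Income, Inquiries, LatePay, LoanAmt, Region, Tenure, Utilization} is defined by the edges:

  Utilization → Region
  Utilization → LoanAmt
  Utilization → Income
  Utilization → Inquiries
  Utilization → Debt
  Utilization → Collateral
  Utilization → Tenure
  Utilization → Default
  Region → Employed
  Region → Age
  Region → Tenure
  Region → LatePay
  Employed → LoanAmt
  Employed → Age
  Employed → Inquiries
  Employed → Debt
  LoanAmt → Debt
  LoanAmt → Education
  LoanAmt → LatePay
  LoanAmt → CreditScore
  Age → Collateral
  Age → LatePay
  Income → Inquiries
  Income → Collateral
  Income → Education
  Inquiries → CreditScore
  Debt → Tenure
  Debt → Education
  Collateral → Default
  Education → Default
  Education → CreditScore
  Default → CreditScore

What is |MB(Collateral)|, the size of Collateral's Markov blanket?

5

Collateral has child Default.
Parents of Collateral: Age, Income, Utilization.
Parents of each child, excluding Collateral:
  Default: Education, Utilization
MB(Collateral) = {Age, Default, Education, Income, Utilization}, which has 5 nodes.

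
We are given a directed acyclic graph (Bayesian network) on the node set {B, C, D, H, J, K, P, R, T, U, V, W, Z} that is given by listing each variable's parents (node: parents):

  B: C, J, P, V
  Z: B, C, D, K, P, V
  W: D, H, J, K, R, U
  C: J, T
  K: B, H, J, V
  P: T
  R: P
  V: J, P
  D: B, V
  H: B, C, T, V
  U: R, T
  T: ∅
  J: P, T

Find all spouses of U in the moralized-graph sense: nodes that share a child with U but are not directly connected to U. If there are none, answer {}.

Children of U: W.
  parents(W) \ {U} = {D, H, J, K, R}.
Excluding nodes already adjacent to U (R, T, W), the co-parent-only contribution is {D, H, J, K}.

{D, H, J, K}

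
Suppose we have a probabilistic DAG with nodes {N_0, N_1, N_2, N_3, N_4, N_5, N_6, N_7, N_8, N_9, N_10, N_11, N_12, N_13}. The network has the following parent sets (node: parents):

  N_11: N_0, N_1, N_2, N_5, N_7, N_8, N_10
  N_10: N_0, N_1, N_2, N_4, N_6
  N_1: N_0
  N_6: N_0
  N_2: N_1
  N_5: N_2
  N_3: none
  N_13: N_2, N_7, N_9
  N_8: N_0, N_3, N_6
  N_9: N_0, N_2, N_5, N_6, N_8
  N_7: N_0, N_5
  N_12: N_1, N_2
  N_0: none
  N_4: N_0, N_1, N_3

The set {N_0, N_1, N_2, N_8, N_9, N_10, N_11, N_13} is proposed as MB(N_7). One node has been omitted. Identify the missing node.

N_5

The Markov blanket of a node is its parents, its children, and the other parents of its children.
N_7's children: N_11, N_13.
N_7 has parents N_0, N_5.
Other parents of N_7's children:
  N_11's other parents are N_0, N_1, N_2, N_5, N_8, N_10.
  parents(N_13) \ {N_7} = {N_2, N_9}.
MB(N_7) = {N_0, N_1, N_2, N_5, N_8, N_9, N_10, N_11, N_13}.
Comparing with the claimed set, N_5 is missing.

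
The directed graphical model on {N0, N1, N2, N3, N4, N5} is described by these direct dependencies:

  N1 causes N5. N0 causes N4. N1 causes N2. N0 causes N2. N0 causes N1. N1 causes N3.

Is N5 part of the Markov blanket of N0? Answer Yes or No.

No

The Markov blanket of a node is its parents, its children, and the other parents of its children.
N0's children: N1, N2, N4.
N0 has no parents.
Parents of each child, excluding N0:
  N1 has no other parent.
  N2's other parent is N1.
  N4 has no other parent.
MB(N0) = {N1, N2, N4}; N5 is not in this set.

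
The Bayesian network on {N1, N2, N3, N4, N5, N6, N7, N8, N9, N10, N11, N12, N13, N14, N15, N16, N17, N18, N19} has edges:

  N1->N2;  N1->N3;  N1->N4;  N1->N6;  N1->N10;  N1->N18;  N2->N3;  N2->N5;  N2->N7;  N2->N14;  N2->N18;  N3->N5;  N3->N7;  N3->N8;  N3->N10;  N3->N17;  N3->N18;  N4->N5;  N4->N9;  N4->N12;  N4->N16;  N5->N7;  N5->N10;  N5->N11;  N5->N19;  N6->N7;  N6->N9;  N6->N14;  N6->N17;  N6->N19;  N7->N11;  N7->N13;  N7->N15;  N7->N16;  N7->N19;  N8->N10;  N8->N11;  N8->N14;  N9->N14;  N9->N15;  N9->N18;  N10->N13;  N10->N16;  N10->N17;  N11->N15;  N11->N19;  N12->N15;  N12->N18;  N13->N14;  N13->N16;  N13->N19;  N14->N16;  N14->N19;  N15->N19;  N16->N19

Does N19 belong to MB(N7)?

N19 is a child of N7.
So N19 ∈ MB(N7).

Yes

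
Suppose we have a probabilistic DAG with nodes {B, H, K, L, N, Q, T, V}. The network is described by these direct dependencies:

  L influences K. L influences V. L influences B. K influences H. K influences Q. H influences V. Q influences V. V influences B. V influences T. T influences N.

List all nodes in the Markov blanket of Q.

{H, K, L, V}

Q has parent K.
Children of Q: V.
Other parents of Q's children:
  V: H, L
MB(Q) = {H, K, L, V}.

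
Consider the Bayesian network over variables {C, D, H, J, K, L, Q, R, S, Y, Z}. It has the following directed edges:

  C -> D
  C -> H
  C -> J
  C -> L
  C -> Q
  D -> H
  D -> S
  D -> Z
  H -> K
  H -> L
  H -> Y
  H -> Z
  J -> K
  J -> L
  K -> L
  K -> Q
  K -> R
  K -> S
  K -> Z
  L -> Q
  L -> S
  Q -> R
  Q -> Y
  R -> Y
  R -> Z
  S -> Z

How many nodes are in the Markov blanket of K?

K has children L, Q, R, S, Z.
K's parents: H, J.
For each child, the remaining parents (spouses of K):
  L also has parents C, H, J.
  Q's other parents are C, L.
  R also has parent Q.
  S also has parents D, L.
  parents(Z) \ {K} = {D, H, R, S}.
MB(K) = {C, D, H, J, L, Q, R, S, Z}, which has 9 nodes.

9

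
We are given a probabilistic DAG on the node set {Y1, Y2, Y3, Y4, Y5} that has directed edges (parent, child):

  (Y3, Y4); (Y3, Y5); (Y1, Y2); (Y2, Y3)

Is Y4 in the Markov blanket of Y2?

No

The Markov blanket of a node is its parents, its children, and the other parents of its children.
Pa(Y2) = {Y1}.
Y2's children: Y3.
Co-parents of Y2 (other parents of its children):
  Y3: —
MB(Y2) = {Y1, Y3}; Y4 is not in this set.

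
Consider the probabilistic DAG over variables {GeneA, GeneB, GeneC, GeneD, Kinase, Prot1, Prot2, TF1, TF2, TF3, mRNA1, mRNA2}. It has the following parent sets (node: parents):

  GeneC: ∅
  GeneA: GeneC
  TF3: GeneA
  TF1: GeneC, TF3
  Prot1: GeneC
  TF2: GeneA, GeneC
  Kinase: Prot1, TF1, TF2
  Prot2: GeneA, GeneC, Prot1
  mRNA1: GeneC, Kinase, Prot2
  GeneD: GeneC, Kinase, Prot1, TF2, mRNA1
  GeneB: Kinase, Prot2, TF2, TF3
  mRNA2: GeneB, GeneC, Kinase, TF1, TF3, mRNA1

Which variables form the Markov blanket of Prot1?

Prot1's children: GeneD, Kinase, Prot2.
Prot1 has parent GeneC.
Parents of each child, excluding Prot1:
  Kinase's other parents are TF1, TF2.
  parents(Prot2) \ {Prot1} = {GeneA, GeneC}.
  parents(GeneD) \ {Prot1} = {GeneC, Kinase, TF2, mRNA1}.
So the Markov blanket of Prot1 is {GeneA, GeneC, GeneD, Kinase, Prot2, TF1, TF2, mRNA1}.

{GeneA, GeneC, GeneD, Kinase, Prot2, TF1, TF2, mRNA1}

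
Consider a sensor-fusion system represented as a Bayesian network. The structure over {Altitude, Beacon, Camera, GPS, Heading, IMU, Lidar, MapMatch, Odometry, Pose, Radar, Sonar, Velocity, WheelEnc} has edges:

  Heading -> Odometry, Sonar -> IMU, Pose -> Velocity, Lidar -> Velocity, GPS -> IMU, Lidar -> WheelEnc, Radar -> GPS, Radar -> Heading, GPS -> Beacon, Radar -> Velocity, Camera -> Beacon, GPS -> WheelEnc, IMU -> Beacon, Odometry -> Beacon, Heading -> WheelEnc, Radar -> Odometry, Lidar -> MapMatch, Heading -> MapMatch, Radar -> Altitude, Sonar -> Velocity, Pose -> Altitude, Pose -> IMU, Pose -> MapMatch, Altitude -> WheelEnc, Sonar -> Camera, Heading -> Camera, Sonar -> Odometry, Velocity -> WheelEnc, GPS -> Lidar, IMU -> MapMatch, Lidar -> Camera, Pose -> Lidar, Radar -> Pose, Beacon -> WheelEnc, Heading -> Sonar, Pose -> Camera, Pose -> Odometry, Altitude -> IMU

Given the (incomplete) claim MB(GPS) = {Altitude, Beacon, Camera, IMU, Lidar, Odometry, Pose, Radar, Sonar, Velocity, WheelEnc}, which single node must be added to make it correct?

Recall MB(v) = parents ∪ children ∪ spouses, where spouses are the other parents of v's children.
Ch(GPS) = {Beacon, IMU, Lidar, WheelEnc}.
Pa(GPS) = {Radar}.
Co-parents of GPS (other parents of its children):
  Lidar: Pose
  IMU: Altitude, Pose, Sonar
  Beacon: Camera, IMU, Odometry
  WheelEnc: Altitude, Beacon, Heading, Lidar, Velocity
MB(GPS) = {Altitude, Beacon, Camera, Heading, IMU, Lidar, Odometry, Pose, Radar, Sonar, Velocity, WheelEnc}.
Comparing with the claimed set, Heading is missing.

Heading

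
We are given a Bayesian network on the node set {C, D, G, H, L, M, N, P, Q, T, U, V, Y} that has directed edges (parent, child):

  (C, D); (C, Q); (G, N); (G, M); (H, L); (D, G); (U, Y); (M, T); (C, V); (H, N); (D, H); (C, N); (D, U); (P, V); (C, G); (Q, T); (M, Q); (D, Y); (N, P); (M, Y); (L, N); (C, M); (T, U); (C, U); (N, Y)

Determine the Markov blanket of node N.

N has parents C, G, H, L.
Ch(N) = {P, Y}.
Co-parents of N (other parents of its children):
  P: —
  Y: D, M, U
Union: {C, G, H, L} ∪ {P, Y} ∪ {D, M, U} = {C, D, G, H, L, M, P, U, Y}.

{C, D, G, H, L, M, P, U, Y}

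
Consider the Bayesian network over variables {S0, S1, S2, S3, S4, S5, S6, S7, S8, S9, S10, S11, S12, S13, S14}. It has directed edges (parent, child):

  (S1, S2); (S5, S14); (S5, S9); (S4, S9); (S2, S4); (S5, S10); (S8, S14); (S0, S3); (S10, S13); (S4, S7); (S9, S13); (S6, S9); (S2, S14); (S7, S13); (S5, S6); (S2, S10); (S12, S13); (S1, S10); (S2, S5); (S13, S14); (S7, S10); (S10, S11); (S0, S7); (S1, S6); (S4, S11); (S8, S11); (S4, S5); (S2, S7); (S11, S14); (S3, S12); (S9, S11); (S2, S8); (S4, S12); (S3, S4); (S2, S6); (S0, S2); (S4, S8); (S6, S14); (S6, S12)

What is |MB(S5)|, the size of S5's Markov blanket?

11

By definition, MB(S5) is built from S5's parents, S5's children, and the co-parents of S5.
S5 has parents S2, S4.
Ch(S5) = {S6, S9, S10, S14}.
Parents of each child, excluding S5:
  S6: S1, S2
  S9: S4, S6
  S10: S1, S2, S7
  S14: S2, S6, S8, S11, S13
MB(S5) = {S1, S2, S4, S6, S7, S8, S9, S10, S11, S13, S14}, which has 11 nodes.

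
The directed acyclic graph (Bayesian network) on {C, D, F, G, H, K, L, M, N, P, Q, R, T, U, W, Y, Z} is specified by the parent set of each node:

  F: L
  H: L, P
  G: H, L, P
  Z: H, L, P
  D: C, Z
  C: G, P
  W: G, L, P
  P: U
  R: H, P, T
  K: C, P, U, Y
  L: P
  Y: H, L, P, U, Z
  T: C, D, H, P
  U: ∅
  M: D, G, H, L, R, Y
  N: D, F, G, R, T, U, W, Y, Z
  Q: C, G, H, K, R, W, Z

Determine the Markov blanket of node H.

By definition, MB(H) is built from H's parents, H's children, and the co-parents of H.
Ch(H) = {G, M, Q, R, T, Y, Z}.
Parents of H: L, P.
For each child, the remaining parents (spouses of H):
  Z's other parents are L, P.
  Y also has parents L, P, U, Z.
  G's other parents are L, P.
  parents(T) \ {H} = {C, D, P}.
  R's other parents are P, T.
  Q's other parents are C, G, K, R, W, Z.
  parents(M) \ {H} = {D, G, L, R, Y}.
Union: {L, P} ∪ {G, M, Q, R, T, Y, Z} ∪ {C, D, G, K, L, P, R, T, U, W, Y, Z} = {C, D, G, K, L, M, P, Q, R, T, U, W, Y, Z}.

{C, D, G, K, L, M, P, Q, R, T, U, W, Y, Z}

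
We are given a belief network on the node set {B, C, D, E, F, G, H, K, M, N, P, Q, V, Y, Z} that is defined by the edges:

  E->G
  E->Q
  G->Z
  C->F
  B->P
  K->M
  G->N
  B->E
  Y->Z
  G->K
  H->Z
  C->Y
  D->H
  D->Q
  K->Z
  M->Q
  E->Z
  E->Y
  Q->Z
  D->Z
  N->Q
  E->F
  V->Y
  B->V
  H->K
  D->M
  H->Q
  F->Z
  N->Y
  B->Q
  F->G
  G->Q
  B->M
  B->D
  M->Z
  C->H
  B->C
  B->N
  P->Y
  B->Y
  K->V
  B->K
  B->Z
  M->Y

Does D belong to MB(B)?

Yes

D is a child of B.
So D ∈ MB(B).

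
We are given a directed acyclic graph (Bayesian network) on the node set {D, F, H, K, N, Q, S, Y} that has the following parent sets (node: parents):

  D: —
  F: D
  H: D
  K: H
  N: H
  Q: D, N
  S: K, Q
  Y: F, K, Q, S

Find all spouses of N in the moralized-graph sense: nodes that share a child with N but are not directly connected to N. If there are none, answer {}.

{D}

Children of N: Q.
  Q: D
Excluding nodes already adjacent to N (H, Q), the co-parent-only contribution is {D}.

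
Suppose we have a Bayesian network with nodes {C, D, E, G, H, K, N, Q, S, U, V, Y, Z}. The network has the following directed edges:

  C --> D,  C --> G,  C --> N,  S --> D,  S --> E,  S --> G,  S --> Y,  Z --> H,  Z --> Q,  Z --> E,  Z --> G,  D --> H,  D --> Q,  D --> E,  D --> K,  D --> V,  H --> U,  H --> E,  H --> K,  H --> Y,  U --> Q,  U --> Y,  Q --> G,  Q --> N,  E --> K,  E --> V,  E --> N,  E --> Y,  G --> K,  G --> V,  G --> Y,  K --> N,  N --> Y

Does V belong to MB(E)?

V is a child of E.
So V ∈ MB(E).

Yes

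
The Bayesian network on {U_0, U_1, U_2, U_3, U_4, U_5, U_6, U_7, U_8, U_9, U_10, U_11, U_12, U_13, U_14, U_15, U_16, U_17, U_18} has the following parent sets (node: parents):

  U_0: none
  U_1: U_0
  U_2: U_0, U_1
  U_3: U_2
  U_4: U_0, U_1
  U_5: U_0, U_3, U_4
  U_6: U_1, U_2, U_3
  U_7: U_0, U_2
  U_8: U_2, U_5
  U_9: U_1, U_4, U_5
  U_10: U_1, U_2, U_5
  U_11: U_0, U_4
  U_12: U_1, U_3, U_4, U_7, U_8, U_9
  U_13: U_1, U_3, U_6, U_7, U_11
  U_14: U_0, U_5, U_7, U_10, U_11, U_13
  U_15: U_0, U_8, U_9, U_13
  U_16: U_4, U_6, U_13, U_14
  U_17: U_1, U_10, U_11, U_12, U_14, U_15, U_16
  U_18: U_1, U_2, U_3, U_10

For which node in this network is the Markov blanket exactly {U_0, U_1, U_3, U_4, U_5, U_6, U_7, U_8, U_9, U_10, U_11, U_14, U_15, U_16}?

U_13

The target node must have every member of {U_0, U_1, U_3, U_4, U_5, U_6, U_7, U_8, U_9, U_10, U_11, U_14, U_15, U_16} as a parent, child, or co-parent, and no others.
Parents of U_13: U_1, U_3, U_6, U_7, U_11; children: U_14, U_15, U_16; co-parents: U_0, U_4, U_5, U_6, U_7, U_8, U_9, U_10, U_11, U_14.
These exactly cover the given set, so the node is U_13.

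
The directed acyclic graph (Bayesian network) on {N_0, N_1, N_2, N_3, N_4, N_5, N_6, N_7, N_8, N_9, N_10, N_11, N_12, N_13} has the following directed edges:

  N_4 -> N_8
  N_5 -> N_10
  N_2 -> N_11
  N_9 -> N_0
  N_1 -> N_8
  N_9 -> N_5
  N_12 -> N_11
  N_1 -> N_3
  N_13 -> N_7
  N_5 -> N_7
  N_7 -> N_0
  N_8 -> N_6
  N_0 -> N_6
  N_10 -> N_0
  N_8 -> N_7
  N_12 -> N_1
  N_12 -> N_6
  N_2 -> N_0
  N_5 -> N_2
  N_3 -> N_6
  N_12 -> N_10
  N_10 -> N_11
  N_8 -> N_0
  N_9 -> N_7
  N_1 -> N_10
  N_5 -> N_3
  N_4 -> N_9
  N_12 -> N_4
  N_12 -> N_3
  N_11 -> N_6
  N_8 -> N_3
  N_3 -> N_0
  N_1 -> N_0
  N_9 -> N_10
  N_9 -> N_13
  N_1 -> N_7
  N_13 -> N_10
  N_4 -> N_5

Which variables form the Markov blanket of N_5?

{N_1, N_2, N_3, N_4, N_7, N_8, N_9, N_10, N_12, N_13}

N_5 has parents N_4, N_9.
Children of N_5: N_2, N_3, N_7, N_10.
Co-parents of N_5 (other parents of its children):
  N_10 also has parents N_1, N_9, N_12, N_13.
  parents(N_3) \ {N_5} = {N_1, N_8, N_12}.
  N_7 also has parents N_1, N_8, N_9, N_13.
  N_2 has no other parent.
So the Markov blanket of N_5 is {N_1, N_2, N_3, N_4, N_7, N_8, N_9, N_10, N_12, N_13}.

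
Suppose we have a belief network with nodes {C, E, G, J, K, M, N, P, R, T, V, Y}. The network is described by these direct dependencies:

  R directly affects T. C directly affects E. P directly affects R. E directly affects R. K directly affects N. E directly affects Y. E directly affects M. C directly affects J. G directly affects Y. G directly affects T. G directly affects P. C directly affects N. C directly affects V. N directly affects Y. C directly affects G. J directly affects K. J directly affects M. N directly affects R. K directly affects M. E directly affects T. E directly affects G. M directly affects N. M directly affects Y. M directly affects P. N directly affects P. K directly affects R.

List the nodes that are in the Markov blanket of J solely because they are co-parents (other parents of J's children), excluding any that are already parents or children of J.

Children of J: K, M.
  K has no other parent.
  M also has parents E, K.
Excluding nodes already adjacent to J (C, K, M), the co-parent-only contribution is {E}.

{E}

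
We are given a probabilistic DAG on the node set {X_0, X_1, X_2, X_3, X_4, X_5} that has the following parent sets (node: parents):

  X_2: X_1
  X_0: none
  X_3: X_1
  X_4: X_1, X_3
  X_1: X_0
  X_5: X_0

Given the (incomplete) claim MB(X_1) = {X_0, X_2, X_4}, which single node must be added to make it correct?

X_1 has children X_2, X_3, X_4.
Pa(X_1) = {X_0}.
Co-parents of X_1 (other parents of its children):
  X_2 has no other parent.
  X_3: no additional parents.
  parents(X_4) \ {X_1} = {X_3}.
MB(X_1) = {X_0, X_2, X_3, X_4}.
Comparing with the claimed set, X_3 is missing.

X_3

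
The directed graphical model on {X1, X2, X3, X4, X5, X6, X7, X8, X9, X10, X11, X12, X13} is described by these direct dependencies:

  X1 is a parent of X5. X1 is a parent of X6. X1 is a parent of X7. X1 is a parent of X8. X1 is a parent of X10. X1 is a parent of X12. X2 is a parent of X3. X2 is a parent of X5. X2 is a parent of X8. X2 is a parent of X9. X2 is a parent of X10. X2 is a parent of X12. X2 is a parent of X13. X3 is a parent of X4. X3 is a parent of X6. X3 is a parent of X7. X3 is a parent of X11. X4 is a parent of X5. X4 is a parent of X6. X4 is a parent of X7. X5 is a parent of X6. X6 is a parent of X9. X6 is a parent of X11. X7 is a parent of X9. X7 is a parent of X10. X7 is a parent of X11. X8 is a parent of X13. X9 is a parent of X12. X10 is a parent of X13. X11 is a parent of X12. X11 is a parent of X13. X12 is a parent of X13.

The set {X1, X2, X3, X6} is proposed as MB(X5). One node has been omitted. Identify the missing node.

X4

X5 has child X6.
X5 has parents X1, X2, X4.
Co-parents of X5 (other parents of its children):
  X6 also has parents X1, X3, X4.
MB(X5) = {X1, X2, X3, X4, X6}.
Comparing with the claimed set, X4 is missing.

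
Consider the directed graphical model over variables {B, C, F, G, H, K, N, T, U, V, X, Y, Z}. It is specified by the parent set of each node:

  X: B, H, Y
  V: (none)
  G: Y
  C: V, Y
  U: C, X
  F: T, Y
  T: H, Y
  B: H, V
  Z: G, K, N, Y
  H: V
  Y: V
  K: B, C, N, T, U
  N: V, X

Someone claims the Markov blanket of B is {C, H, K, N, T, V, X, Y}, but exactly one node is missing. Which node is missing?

Pa(B) = {H, V}.
B has children K, X.
Other parents of B's children:
  X's other parents are H, Y.
  K also has parents C, N, T, U.
MB(B) = {C, H, K, N, T, U, V, X, Y}.
Comparing with the claimed set, U is missing.

U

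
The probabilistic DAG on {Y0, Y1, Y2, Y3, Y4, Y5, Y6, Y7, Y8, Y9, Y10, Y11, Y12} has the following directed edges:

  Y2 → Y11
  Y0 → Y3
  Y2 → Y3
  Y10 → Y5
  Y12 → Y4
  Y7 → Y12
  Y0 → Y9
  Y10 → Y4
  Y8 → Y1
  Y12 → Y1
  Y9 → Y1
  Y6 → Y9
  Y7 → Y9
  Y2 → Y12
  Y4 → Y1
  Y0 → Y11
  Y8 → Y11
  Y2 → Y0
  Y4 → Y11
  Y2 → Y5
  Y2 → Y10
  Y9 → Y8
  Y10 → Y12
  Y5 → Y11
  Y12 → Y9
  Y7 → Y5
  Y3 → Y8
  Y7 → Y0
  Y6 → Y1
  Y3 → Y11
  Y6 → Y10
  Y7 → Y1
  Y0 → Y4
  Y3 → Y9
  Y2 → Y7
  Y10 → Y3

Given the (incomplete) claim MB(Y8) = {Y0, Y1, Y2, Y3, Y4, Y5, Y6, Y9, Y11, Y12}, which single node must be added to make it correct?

Y8's children: Y1, Y11.
Pa(Y8) = {Y3, Y9}.
Other parents of Y8's children:
  Y1: Y4, Y6, Y7, Y9, Y12
  Y11: Y0, Y2, Y3, Y4, Y5
MB(Y8) = {Y0, Y1, Y2, Y3, Y4, Y5, Y6, Y7, Y9, Y11, Y12}.
Comparing with the claimed set, Y7 is missing.

Y7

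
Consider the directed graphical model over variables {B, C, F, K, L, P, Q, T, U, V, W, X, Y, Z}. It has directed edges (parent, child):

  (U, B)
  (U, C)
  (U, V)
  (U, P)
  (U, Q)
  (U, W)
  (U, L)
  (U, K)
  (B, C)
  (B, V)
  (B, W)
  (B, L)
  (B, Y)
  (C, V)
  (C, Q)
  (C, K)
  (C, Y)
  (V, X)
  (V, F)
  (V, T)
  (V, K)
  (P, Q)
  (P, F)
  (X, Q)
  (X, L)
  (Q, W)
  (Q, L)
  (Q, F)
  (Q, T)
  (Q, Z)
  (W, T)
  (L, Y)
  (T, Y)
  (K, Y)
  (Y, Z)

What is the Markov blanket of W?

Ch(W) = {T}.
Pa(W) = {B, Q, U}.
Other parents of W's children:
  T: Q, V
Taking the union gives {B, Q, T, U, V}.

{B, Q, T, U, V}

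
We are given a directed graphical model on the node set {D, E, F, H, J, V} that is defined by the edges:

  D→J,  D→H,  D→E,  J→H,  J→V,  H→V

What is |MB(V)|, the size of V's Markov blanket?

By definition, MB(V) is built from V's parents, V's children, and the co-parents of V.
Ch(V) = {}.
Pa(V) = {H, J}.
With no children, V has no spouses; the co-parent set is empty.
MB(V) = {H, J}, which has 2 nodes.

2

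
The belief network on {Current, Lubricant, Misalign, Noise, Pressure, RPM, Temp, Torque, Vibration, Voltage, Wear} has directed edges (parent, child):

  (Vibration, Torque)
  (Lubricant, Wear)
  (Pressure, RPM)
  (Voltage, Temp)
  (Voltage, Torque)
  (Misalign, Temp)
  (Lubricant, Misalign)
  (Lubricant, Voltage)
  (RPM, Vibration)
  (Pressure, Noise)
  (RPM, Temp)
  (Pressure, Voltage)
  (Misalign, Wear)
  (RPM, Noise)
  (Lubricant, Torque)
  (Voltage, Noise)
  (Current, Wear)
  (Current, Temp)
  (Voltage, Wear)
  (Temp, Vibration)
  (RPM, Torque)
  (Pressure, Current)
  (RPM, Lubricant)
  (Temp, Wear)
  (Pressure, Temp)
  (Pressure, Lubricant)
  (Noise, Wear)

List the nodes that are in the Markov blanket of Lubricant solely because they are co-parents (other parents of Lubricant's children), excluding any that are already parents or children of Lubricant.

{Current, Noise, Temp, Vibration}

Children of Lubricant: Misalign, Torque, Voltage, Wear.
  Misalign has no other parent.
  Voltage also has parent Pressure.
  Torque also has parents RPM, Vibration, Voltage.
  Wear also has parents Current, Misalign, Noise, Temp, Voltage.
Excluding nodes already adjacent to Lubricant (Misalign, Pressure, RPM, Torque, Voltage, Wear), the co-parent-only contribution is {Current, Noise, Temp, Vibration}.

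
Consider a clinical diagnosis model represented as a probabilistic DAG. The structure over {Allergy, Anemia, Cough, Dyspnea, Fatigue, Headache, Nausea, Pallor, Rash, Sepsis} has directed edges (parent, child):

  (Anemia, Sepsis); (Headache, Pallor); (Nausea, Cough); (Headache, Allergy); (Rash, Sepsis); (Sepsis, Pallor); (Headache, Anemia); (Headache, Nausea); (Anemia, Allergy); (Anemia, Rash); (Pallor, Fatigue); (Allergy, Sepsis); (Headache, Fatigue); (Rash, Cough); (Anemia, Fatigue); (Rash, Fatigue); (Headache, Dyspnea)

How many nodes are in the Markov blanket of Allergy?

4

The Markov blanket of a node is its parents, its children, and the other parents of its children.
Children of Allergy: Sepsis.
Allergy's parents: Anemia, Headache.
For each child, the remaining parents (spouses of Allergy):
  Sepsis: Anemia, Rash
MB(Allergy) = {Anemia, Headache, Rash, Sepsis}, which has 4 nodes.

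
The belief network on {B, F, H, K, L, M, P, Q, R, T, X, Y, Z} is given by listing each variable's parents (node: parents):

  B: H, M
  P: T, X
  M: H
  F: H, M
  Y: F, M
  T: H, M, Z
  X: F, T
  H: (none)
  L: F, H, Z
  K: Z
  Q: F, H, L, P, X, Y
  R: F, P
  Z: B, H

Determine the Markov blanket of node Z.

{B, F, H, K, L, M, T}

Z has parents B, H.
Children of Z: K, L, T.
Co-parents of Z (other parents of its children):
  parents(T) \ {Z} = {H, M}.
  L's other parents are F, H.
  K has no other parent.
Union: {B, H} ∪ {K, L, T} ∪ {F, H, M} = {B, F, H, K, L, M, T}.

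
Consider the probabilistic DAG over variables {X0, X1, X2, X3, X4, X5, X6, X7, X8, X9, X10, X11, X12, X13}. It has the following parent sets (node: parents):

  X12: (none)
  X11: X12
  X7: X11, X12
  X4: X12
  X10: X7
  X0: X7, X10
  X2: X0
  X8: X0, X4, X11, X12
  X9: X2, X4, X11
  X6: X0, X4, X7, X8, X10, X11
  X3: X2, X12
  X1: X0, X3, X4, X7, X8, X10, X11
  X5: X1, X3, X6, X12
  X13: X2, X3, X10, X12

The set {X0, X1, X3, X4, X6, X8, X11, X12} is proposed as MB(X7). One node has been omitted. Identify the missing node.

X7 has children X0, X1, X6, X10.
X7 has parents X11, X12.
Co-parents of X7 (other parents of its children):
  X10: —
  X0: X10
  X6: X0, X4, X8, X10, X11
  X1: X0, X3, X4, X8, X10, X11
MB(X7) = {X0, X1, X3, X4, X6, X8, X10, X11, X12}.
Comparing with the claimed set, X10 is missing.

X10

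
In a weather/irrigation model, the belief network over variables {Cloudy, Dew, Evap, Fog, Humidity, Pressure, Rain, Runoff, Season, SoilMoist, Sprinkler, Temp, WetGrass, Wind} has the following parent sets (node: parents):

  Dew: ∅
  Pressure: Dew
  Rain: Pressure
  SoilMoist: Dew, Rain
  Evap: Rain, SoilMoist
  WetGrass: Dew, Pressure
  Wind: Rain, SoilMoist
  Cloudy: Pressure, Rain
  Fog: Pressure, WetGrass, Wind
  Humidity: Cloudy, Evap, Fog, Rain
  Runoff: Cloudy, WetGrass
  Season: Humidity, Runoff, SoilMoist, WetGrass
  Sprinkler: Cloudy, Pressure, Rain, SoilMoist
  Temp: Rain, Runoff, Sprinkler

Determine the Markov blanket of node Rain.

{Cloudy, Dew, Evap, Fog, Humidity, Pressure, Runoff, SoilMoist, Sprinkler, Temp, Wind}

Recall MB(v) = parents ∪ children ∪ spouses, where spouses are the other parents of v's children.
Rain has parent Pressure.
Rain's children: Cloudy, Evap, Humidity, SoilMoist, Sprinkler, Temp, Wind.
Parents of each child, excluding Rain:
  SoilMoist's other parent is Dew.
  Evap's other parent is SoilMoist.
  Wind's other parent is SoilMoist.
  Cloudy's other parent is Pressure.
  parents(Humidity) \ {Rain} = {Cloudy, Evap, Fog}.
  Sprinkler's other parents are Cloudy, Pressure, SoilMoist.
  Temp also has parents Runoff, Sprinkler.
MB(Rain) = {Cloudy, Dew, Evap, Fog, Humidity, Pressure, Runoff, SoilMoist, Sprinkler, Temp, Wind}.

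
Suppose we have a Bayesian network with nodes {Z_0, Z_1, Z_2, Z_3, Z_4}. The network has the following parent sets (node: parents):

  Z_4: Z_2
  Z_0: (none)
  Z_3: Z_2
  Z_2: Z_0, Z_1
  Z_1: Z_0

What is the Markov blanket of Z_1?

{Z_0, Z_2}

A node's Markov blanket = Pa ∪ Ch ∪ (parents of Ch other than the node itself).
Z_1 has parent Z_0.
Children of Z_1: Z_2.
For each child, the remaining parents (spouses of Z_1):
  Z_2: Z_0
Taking the union gives {Z_0, Z_2}.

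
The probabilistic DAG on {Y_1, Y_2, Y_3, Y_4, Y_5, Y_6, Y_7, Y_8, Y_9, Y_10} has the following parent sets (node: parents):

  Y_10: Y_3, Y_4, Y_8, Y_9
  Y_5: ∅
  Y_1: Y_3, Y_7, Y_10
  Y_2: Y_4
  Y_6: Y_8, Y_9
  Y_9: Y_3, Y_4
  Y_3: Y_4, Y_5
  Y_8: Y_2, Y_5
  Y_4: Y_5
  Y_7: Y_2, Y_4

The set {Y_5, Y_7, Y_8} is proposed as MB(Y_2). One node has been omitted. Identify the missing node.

A node's Markov blanket = Pa ∪ Ch ∪ (parents of Ch other than the node itself).
Y_2's parents: Y_4.
Y_2 has children Y_7, Y_8.
For each child, the remaining parents (spouses of Y_2):
  Y_8's other parent is Y_5.
  Y_7's other parent is Y_4.
MB(Y_2) = {Y_4, Y_5, Y_7, Y_8}.
Comparing with the claimed set, Y_4 is missing.

Y_4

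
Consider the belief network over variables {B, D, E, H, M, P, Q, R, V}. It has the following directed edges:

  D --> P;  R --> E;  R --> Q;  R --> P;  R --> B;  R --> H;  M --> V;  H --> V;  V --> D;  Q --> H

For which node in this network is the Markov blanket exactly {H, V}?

M

The target node must have every member of {H, V} as a parent, child, or co-parent, and no others.
Parents of M: none; children: V; co-parents: H.
These exactly cover the given set, so the node is M.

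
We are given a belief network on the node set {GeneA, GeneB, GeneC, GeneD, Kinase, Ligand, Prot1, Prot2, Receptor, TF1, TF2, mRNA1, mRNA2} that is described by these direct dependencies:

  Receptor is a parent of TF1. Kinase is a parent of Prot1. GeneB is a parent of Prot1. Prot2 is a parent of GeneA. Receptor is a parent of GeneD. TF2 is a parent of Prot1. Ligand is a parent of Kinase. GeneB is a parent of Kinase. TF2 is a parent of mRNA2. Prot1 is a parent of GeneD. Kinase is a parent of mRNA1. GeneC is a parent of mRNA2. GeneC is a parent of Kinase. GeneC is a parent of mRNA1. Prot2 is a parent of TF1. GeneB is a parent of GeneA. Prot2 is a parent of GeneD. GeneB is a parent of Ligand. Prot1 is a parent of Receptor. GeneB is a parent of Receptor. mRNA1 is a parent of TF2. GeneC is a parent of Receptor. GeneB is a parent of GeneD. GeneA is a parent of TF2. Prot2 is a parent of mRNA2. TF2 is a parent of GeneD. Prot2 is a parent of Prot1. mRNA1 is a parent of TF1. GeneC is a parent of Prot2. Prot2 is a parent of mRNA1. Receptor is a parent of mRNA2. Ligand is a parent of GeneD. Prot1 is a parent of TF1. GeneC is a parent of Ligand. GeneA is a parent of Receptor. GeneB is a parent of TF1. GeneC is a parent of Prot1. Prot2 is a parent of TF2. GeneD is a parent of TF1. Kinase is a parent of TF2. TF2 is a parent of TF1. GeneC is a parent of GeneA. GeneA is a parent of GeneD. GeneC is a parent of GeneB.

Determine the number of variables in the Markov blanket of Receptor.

Receptor has parents GeneA, GeneB, GeneC, Prot1.
Ch(Receptor) = {GeneD, TF1, mRNA2}.
For each child, the remaining parents (spouses of Receptor):
  mRNA2's other parents are GeneC, Prot2, TF2.
  parents(GeneD) \ {Receptor} = {GeneA, GeneB, Ligand, Prot1, Prot2, TF2}.
  TF1 also has parents GeneB, GeneD, Prot1, Prot2, TF2, mRNA1.
MB(Receptor) = {GeneA, GeneB, GeneC, GeneD, Ligand, Prot1, Prot2, TF1, TF2, mRNA1, mRNA2}, which has 11 nodes.

11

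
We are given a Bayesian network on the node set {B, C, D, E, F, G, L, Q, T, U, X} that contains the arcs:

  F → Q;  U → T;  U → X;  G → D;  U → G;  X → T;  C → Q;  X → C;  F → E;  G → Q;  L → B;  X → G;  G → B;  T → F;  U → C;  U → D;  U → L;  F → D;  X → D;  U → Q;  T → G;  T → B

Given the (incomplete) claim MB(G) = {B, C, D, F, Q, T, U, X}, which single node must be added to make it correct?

L

G's parents: T, U, X.
Children of G: B, D, Q.
Co-parents of G (other parents of its children):
  parents(Q) \ {G} = {C, F, U}.
  parents(B) \ {G} = {L, T}.
  parents(D) \ {G} = {F, U, X}.
MB(G) = {B, C, D, F, L, Q, T, U, X}.
Comparing with the claimed set, L is missing.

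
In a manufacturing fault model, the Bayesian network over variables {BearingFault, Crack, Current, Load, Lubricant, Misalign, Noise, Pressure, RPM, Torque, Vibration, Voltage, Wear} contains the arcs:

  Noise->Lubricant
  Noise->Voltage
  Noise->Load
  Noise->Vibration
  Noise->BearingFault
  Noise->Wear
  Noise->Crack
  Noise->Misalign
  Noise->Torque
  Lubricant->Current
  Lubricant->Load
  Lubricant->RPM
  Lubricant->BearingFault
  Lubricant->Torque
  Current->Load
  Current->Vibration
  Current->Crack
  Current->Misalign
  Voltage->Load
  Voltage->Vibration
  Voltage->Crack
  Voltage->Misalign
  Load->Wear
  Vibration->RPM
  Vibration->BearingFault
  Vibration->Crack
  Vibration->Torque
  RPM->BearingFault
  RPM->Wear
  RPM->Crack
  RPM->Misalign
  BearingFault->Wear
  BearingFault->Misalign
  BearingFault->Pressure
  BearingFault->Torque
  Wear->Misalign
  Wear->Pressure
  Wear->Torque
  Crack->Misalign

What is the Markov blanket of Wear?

{BearingFault, Crack, Current, Load, Lubricant, Misalign, Noise, Pressure, RPM, Torque, Vibration, Voltage}

Wear has children Misalign, Pressure, Torque.
Wear has parents BearingFault, Load, Noise, RPM.
Parents of each child, excluding Wear:
  Misalign also has parents BearingFault, Crack, Current, Noise, RPM, Voltage.
  parents(Pressure) \ {Wear} = {BearingFault}.
  Torque also has parents BearingFault, Lubricant, Noise, Vibration.
Union: {BearingFault, Load, Noise, RPM} ∪ {Misalign, Pressure, Torque} ∪ {BearingFault, Crack, Current, Lubricant, Noise, RPM, Vibration, Voltage} = {BearingFault, Crack, Current, Load, Lubricant, Misalign, Noise, Pressure, RPM, Torque, Vibration, Voltage}.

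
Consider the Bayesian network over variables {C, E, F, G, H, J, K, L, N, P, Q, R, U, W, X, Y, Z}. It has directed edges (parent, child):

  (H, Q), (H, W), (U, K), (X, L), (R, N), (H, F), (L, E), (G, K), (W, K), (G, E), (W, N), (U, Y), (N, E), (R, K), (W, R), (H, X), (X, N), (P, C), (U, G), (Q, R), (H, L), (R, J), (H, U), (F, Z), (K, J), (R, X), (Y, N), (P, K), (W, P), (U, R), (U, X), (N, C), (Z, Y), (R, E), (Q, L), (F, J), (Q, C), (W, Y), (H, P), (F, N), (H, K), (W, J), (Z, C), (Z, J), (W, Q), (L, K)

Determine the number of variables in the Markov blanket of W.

14

Recall MB(v) = parents ∪ children ∪ spouses, where spouses are the other parents of v's children.
W's parents: H.
Ch(W) = {J, K, N, P, Q, R, Y}.
Co-parents of W (other parents of its children):
  Q also has parent H.
  R's other parents are Q, U.
  parents(P) \ {W} = {H}.
  Y's other parents are U, Z.
  parents(N) \ {W} = {F, R, X, Y}.
  K also has parents G, H, L, P, R, U.
  J also has parents F, K, R, Z.
MB(W) = {F, G, H, J, K, L, N, P, Q, R, U, X, Y, Z}, which has 14 nodes.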